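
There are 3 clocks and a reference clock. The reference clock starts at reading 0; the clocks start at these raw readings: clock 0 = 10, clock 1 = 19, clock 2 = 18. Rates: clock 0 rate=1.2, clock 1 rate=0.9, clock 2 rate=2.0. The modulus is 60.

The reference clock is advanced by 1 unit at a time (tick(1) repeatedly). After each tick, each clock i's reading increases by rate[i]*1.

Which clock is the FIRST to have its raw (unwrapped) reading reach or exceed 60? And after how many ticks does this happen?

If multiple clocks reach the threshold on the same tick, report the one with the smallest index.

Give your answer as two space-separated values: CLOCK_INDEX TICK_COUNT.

Answer: 2 21

Derivation:
clock 0: start=10, rate=1.2, needs 60-10 = 50; ticks = ceil(50/1.2) = ceil(41.6667) = 42; reading at tick 42 = 10 + 1.2*42 = 60.4000
clock 1: start=19, rate=0.9, needs 60-19 = 41; ticks = ceil(41/0.9) = ceil(45.5556) = 46; reading at tick 46 = 19 + 0.9*46 = 60.4000
clock 2: start=18, rate=2.0, needs 60-18 = 42; ticks = ceil(42/2.0) = ceil(21.0000) = 21; reading at tick 21 = 18 + 2.0*21 = 60.0000
Minimum tick count = 21; winners = [2]; smallest index = 2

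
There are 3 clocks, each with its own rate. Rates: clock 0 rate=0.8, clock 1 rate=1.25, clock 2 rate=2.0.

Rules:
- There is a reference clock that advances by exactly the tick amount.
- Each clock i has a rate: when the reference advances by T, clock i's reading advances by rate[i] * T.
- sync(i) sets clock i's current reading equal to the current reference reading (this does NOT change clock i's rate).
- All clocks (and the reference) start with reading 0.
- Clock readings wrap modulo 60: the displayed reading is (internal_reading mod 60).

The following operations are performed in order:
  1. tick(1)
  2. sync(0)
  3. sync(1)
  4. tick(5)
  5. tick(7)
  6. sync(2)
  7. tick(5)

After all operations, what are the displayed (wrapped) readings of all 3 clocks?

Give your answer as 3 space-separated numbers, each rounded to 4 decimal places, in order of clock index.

Answer: 14.6000 22.2500 23.0000

Derivation:
After op 1 tick(1): ref=1.0000 raw=[0.8000 1.2500 2.0000]
After op 2 sync(0): ref=1.0000 raw=[1.0000 1.2500 2.0000]
After op 3 sync(1): ref=1.0000 raw=[1.0000 1.0000 2.0000]
After op 4 tick(5): ref=6.0000 raw=[5.0000 7.2500 12.0000]
After op 5 tick(7): ref=13.0000 raw=[10.6000 16.0000 26.0000]
After op 6 sync(2): ref=13.0000 raw=[10.6000 16.0000 13.0000]
After op 7 tick(5): ref=18.0000 raw=[14.6000 22.2500 23.0000]
Wrap final raw readings (mod 60): 14.6000 mod 60 = 14.6000; 22.2500 mod 60 = 22.2500; 23.0000 mod 60 = 23.0000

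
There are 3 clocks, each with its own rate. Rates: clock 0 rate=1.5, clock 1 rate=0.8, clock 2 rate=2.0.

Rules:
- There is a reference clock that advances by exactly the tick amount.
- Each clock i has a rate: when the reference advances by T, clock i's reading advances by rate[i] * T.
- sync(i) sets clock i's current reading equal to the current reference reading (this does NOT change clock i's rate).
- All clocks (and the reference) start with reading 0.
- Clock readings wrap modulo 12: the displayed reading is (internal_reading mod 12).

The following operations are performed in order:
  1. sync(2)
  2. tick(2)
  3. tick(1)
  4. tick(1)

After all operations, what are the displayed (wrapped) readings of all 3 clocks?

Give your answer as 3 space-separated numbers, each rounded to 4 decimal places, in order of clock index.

Answer: 6.0000 3.2000 8.0000

Derivation:
After op 1 sync(2): ref=0.0000 raw=[0.0000 0.0000 0.0000]
After op 2 tick(2): ref=2.0000 raw=[3.0000 1.6000 4.0000]
After op 3 tick(1): ref=3.0000 raw=[4.5000 2.4000 6.0000]
After op 4 tick(1): ref=4.0000 raw=[6.0000 3.2000 8.0000]
Wrap final raw readings (mod 12): 6.0000 mod 12 = 6.0000; 3.2000 mod 12 = 3.2000; 8.0000 mod 12 = 8.0000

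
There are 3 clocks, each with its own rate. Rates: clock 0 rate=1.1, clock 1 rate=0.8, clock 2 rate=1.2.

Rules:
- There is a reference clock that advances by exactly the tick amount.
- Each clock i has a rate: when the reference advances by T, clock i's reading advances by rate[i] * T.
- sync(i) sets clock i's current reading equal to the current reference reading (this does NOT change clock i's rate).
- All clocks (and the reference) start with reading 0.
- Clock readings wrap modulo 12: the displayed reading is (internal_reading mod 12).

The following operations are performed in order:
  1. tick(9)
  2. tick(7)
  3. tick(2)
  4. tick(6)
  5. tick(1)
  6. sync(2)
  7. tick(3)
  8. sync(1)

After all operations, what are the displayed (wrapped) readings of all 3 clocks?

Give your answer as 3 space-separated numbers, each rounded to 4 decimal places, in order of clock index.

After op 1 tick(9): ref=9.0000 raw=[9.9000 7.2000 10.8000]
After op 2 tick(7): ref=16.0000 raw=[17.6000 12.8000 19.2000]
After op 3 tick(2): ref=18.0000 raw=[19.8000 14.4000 21.6000]
After op 4 tick(6): ref=24.0000 raw=[26.4000 19.2000 28.8000]
After op 5 tick(1): ref=25.0000 raw=[27.5000 20.0000 30.0000]
After op 6 sync(2): ref=25.0000 raw=[27.5000 20.0000 25.0000]
After op 7 tick(3): ref=28.0000 raw=[30.8000 22.4000 28.6000]
After op 8 sync(1): ref=28.0000 raw=[30.8000 28.0000 28.6000]
Wrap final raw readings (mod 12): 30.8000 mod 12 = 6.8000; 28.0000 mod 12 = 4.0000; 28.6000 mod 12 = 4.6000

Answer: 6.8000 4.0000 4.6000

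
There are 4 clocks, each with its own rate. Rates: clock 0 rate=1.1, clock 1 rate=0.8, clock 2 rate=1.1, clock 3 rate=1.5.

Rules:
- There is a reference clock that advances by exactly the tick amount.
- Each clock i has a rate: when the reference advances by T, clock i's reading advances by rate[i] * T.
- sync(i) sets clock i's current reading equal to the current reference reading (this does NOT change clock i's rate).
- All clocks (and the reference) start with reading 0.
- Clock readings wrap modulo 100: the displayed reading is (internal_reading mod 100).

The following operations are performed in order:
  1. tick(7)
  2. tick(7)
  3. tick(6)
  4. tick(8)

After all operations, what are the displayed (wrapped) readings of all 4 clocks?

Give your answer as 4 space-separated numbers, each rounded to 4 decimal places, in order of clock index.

After op 1 tick(7): ref=7.0000 raw=[7.7000 5.6000 7.7000 10.5000]
After op 2 tick(7): ref=14.0000 raw=[15.4000 11.2000 15.4000 21.0000]
After op 3 tick(6): ref=20.0000 raw=[22.0000 16.0000 22.0000 30.0000]
After op 4 tick(8): ref=28.0000 raw=[30.8000 22.4000 30.8000 42.0000]
Wrap final raw readings (mod 100): 30.8000 mod 100 = 30.8000; 22.4000 mod 100 = 22.4000; 30.8000 mod 100 = 30.8000; 42.0000 mod 100 = 42.0000

Answer: 30.8000 22.4000 30.8000 42.0000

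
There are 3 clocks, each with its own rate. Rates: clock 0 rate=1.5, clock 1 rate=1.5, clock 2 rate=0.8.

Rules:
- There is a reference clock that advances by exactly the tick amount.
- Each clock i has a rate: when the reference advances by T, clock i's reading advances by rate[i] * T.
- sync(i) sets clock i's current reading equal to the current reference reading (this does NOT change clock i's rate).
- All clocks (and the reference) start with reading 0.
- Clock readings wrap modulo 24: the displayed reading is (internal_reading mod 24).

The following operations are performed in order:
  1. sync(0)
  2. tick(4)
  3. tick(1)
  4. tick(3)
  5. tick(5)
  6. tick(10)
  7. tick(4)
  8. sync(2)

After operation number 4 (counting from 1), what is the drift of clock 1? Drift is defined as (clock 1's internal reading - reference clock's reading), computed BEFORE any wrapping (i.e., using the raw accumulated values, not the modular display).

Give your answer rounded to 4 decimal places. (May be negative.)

Answer: 4.0000

Derivation:
After op 1 sync(0): ref=0.0000 raw=[0.0000 0.0000 0.0000]
After op 2 tick(4): ref=4.0000 raw=[6.0000 6.0000 3.2000]
After op 3 tick(1): ref=5.0000 raw=[7.5000 7.5000 4.0000]
After op 4 tick(3): ref=8.0000 raw=[12.0000 12.0000 6.4000]
Drift of clock 1 after op 4: 12.0000 - 8.0000 = 4.0000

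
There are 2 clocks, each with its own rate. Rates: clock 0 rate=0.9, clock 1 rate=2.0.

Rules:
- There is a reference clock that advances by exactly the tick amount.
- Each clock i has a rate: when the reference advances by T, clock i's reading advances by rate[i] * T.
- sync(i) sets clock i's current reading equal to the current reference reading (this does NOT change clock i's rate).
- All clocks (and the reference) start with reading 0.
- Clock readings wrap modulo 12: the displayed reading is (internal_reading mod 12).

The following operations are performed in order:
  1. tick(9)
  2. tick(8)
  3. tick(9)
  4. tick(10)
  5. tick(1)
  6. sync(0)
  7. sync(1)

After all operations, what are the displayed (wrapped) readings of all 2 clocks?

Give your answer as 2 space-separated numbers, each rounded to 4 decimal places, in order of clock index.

Answer: 1.0000 1.0000

Derivation:
After op 1 tick(9): ref=9.0000 raw=[8.1000 18.0000]
After op 2 tick(8): ref=17.0000 raw=[15.3000 34.0000]
After op 3 tick(9): ref=26.0000 raw=[23.4000 52.0000]
After op 4 tick(10): ref=36.0000 raw=[32.4000 72.0000]
After op 5 tick(1): ref=37.0000 raw=[33.3000 74.0000]
After op 6 sync(0): ref=37.0000 raw=[37.0000 74.0000]
After op 7 sync(1): ref=37.0000 raw=[37.0000 37.0000]
Wrap final raw readings (mod 12): 37.0000 mod 12 = 1.0000; 37.0000 mod 12 = 1.0000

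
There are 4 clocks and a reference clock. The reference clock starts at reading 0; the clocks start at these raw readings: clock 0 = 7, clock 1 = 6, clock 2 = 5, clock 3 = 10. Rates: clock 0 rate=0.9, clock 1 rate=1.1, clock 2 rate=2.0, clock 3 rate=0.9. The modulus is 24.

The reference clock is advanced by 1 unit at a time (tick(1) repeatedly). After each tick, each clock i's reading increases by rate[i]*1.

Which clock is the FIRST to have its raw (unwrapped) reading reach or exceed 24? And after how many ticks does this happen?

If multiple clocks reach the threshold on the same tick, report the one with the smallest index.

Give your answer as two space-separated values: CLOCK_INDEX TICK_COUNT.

clock 0: start=7, rate=0.9, needs 24-7 = 17; ticks = ceil(17/0.9) = ceil(18.8889) = 19; reading at tick 19 = 7 + 0.9*19 = 24.1000
clock 1: start=6, rate=1.1, needs 24-6 = 18; ticks = ceil(18/1.1) = ceil(16.3636) = 17; reading at tick 17 = 6 + 1.1*17 = 24.7000
clock 2: start=5, rate=2.0, needs 24-5 = 19; ticks = ceil(19/2.0) = ceil(9.5000) = 10; reading at tick 10 = 5 + 2.0*10 = 25.0000
clock 3: start=10, rate=0.9, needs 24-10 = 14; ticks = ceil(14/0.9) = ceil(15.5556) = 16; reading at tick 16 = 10 + 0.9*16 = 24.4000
Minimum tick count = 10; winners = [2]; smallest index = 2

Answer: 2 10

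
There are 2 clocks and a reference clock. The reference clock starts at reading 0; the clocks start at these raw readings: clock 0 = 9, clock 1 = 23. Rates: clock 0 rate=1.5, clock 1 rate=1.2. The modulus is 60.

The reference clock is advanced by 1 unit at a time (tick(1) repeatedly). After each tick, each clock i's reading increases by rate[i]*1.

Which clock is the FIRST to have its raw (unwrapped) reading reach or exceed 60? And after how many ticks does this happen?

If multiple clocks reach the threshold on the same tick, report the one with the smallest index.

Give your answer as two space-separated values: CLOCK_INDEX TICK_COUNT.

clock 0: start=9, rate=1.5, needs 60-9 = 51; ticks = ceil(51/1.5) = ceil(34.0000) = 34; reading at tick 34 = 9 + 1.5*34 = 60.0000
clock 1: start=23, rate=1.2, needs 60-23 = 37; ticks = ceil(37/1.2) = ceil(30.8333) = 31; reading at tick 31 = 23 + 1.2*31 = 60.2000
Minimum tick count = 31; winners = [1]; smallest index = 1

Answer: 1 31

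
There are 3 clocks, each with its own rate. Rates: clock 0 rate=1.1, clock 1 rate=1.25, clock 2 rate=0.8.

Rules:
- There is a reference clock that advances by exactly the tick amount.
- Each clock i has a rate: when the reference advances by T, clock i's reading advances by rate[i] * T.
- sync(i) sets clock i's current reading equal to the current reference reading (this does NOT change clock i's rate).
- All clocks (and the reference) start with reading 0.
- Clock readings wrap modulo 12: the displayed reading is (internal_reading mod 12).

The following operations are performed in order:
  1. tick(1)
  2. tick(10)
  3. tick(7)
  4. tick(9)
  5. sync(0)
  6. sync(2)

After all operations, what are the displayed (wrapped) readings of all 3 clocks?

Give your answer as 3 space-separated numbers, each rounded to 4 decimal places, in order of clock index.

After op 1 tick(1): ref=1.0000 raw=[1.1000 1.2500 0.8000]
After op 2 tick(10): ref=11.0000 raw=[12.1000 13.7500 8.8000]
After op 3 tick(7): ref=18.0000 raw=[19.8000 22.5000 14.4000]
After op 4 tick(9): ref=27.0000 raw=[29.7000 33.7500 21.6000]
After op 5 sync(0): ref=27.0000 raw=[27.0000 33.7500 21.6000]
After op 6 sync(2): ref=27.0000 raw=[27.0000 33.7500 27.0000]
Wrap final raw readings (mod 12): 27.0000 mod 12 = 3.0000; 33.7500 mod 12 = 9.7500; 27.0000 mod 12 = 3.0000

Answer: 3.0000 9.7500 3.0000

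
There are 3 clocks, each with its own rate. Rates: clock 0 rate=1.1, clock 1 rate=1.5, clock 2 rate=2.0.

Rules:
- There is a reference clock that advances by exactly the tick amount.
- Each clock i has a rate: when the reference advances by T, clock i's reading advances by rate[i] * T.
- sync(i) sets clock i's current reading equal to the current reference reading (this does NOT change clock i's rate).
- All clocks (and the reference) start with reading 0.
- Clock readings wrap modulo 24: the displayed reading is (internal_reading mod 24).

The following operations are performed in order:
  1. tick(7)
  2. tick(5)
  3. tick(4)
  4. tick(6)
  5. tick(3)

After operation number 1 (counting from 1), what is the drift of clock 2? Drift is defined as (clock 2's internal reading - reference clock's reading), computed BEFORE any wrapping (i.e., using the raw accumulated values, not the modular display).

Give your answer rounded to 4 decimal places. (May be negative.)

Answer: 7.0000

Derivation:
After op 1 tick(7): ref=7.0000 raw=[7.7000 10.5000 14.0000]
Drift of clock 2 after op 1: 14.0000 - 7.0000 = 7.0000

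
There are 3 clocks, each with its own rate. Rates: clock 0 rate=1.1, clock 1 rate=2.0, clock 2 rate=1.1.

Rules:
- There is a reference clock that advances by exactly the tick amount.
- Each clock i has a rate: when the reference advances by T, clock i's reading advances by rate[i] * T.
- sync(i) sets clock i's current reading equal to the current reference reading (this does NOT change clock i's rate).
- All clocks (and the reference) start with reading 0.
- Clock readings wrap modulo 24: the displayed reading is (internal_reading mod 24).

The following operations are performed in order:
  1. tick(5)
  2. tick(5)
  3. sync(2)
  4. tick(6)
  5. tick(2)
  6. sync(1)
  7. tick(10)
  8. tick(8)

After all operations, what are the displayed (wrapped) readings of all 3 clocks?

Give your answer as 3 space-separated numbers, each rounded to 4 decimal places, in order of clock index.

Answer: 15.6000 6.0000 14.6000

Derivation:
After op 1 tick(5): ref=5.0000 raw=[5.5000 10.0000 5.5000]
After op 2 tick(5): ref=10.0000 raw=[11.0000 20.0000 11.0000]
After op 3 sync(2): ref=10.0000 raw=[11.0000 20.0000 10.0000]
After op 4 tick(6): ref=16.0000 raw=[17.6000 32.0000 16.6000]
After op 5 tick(2): ref=18.0000 raw=[19.8000 36.0000 18.8000]
After op 6 sync(1): ref=18.0000 raw=[19.8000 18.0000 18.8000]
After op 7 tick(10): ref=28.0000 raw=[30.8000 38.0000 29.8000]
After op 8 tick(8): ref=36.0000 raw=[39.6000 54.0000 38.6000]
Wrap final raw readings (mod 24): 39.6000 mod 24 = 15.6000; 54.0000 mod 24 = 6.0000; 38.6000 mod 24 = 14.6000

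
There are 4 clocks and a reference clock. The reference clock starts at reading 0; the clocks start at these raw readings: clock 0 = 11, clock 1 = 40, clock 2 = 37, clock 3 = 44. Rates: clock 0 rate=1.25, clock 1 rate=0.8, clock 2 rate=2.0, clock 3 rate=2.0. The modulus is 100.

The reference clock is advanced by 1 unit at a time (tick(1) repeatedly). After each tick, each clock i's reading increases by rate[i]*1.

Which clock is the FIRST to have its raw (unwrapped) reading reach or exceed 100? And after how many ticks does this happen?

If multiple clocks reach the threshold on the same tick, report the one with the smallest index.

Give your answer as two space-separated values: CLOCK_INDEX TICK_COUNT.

Answer: 3 28

Derivation:
clock 0: start=11, rate=1.25, needs 100-11 = 89; ticks = ceil(89/1.25) = ceil(71.2000) = 72; reading at tick 72 = 11 + 1.25*72 = 101.0000
clock 1: start=40, rate=0.8, needs 100-40 = 60; ticks = ceil(60/0.8) = ceil(75.0000) = 75; reading at tick 75 = 40 + 0.8*75 = 100.0000
clock 2: start=37, rate=2.0, needs 100-37 = 63; ticks = ceil(63/2.0) = ceil(31.5000) = 32; reading at tick 32 = 37 + 2.0*32 = 101.0000
clock 3: start=44, rate=2.0, needs 100-44 = 56; ticks = ceil(56/2.0) = ceil(28.0000) = 28; reading at tick 28 = 44 + 2.0*28 = 100.0000
Minimum tick count = 28; winners = [3]; smallest index = 3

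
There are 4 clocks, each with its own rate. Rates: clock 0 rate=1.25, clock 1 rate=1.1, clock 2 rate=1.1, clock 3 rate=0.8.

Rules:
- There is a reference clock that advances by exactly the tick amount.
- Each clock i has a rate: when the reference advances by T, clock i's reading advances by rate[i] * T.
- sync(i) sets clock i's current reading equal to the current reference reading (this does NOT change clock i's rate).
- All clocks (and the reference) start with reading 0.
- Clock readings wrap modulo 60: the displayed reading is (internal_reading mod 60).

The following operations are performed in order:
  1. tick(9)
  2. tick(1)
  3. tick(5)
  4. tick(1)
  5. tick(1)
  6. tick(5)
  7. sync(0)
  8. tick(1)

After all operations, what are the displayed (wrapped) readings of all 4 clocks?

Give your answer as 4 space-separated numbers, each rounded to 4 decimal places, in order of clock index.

After op 1 tick(9): ref=9.0000 raw=[11.2500 9.9000 9.9000 7.2000]
After op 2 tick(1): ref=10.0000 raw=[12.5000 11.0000 11.0000 8.0000]
After op 3 tick(5): ref=15.0000 raw=[18.7500 16.5000 16.5000 12.0000]
After op 4 tick(1): ref=16.0000 raw=[20.0000 17.6000 17.6000 12.8000]
After op 5 tick(1): ref=17.0000 raw=[21.2500 18.7000 18.7000 13.6000]
After op 6 tick(5): ref=22.0000 raw=[27.5000 24.2000 24.2000 17.6000]
After op 7 sync(0): ref=22.0000 raw=[22.0000 24.2000 24.2000 17.6000]
After op 8 tick(1): ref=23.0000 raw=[23.2500 25.3000 25.3000 18.4000]
Wrap final raw readings (mod 60): 23.2500 mod 60 = 23.2500; 25.3000 mod 60 = 25.3000; 25.3000 mod 60 = 25.3000; 18.4000 mod 60 = 18.4000

Answer: 23.2500 25.3000 25.3000 18.4000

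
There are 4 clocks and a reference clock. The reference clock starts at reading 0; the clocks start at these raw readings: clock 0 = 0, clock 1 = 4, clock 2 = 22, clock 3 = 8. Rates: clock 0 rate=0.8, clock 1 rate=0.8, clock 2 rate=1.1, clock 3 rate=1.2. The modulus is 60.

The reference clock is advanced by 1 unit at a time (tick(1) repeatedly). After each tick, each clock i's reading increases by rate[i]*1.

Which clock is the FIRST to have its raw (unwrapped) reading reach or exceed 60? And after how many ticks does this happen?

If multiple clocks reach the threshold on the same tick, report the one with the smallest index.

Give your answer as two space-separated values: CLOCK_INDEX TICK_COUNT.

clock 0: start=0, rate=0.8, needs 60-0 = 60; ticks = ceil(60/0.8) = ceil(75.0000) = 75; reading at tick 75 = 0 + 0.8*75 = 60.0000
clock 1: start=4, rate=0.8, needs 60-4 = 56; ticks = ceil(56/0.8) = ceil(70.0000) = 70; reading at tick 70 = 4 + 0.8*70 = 60.0000
clock 2: start=22, rate=1.1, needs 60-22 = 38; ticks = ceil(38/1.1) = ceil(34.5455) = 35; reading at tick 35 = 22 + 1.1*35 = 60.5000
clock 3: start=8, rate=1.2, needs 60-8 = 52; ticks = ceil(52/1.2) = ceil(43.3333) = 44; reading at tick 44 = 8 + 1.2*44 = 60.8000
Minimum tick count = 35; winners = [2]; smallest index = 2

Answer: 2 35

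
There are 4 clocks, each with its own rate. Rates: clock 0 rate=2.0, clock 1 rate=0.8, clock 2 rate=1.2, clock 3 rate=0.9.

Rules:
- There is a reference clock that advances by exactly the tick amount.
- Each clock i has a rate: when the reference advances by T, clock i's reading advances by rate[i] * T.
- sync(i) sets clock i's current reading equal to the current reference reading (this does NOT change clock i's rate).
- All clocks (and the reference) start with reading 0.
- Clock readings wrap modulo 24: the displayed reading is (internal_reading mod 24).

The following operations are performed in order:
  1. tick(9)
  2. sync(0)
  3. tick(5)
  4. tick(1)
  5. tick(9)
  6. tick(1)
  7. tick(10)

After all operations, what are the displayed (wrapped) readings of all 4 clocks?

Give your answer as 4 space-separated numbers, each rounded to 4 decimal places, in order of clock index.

Answer: 13.0000 4.0000 18.0000 7.5000

Derivation:
After op 1 tick(9): ref=9.0000 raw=[18.0000 7.2000 10.8000 8.1000]
After op 2 sync(0): ref=9.0000 raw=[9.0000 7.2000 10.8000 8.1000]
After op 3 tick(5): ref=14.0000 raw=[19.0000 11.2000 16.8000 12.6000]
After op 4 tick(1): ref=15.0000 raw=[21.0000 12.0000 18.0000 13.5000]
After op 5 tick(9): ref=24.0000 raw=[39.0000 19.2000 28.8000 21.6000]
After op 6 tick(1): ref=25.0000 raw=[41.0000 20.0000 30.0000 22.5000]
After op 7 tick(10): ref=35.0000 raw=[61.0000 28.0000 42.0000 31.5000]
Wrap final raw readings (mod 24): 61.0000 mod 24 = 13.0000; 28.0000 mod 24 = 4.0000; 42.0000 mod 24 = 18.0000; 31.5000 mod 24 = 7.5000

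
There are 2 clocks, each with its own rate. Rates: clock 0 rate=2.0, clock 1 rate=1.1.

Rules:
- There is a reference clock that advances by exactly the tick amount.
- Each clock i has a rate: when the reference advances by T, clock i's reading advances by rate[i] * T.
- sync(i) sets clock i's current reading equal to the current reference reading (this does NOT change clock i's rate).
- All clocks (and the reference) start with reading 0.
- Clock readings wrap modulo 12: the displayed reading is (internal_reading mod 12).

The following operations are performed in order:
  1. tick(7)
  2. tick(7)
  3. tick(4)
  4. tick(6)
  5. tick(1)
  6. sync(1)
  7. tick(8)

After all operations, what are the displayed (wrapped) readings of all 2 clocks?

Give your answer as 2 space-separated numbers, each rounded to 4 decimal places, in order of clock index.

After op 1 tick(7): ref=7.0000 raw=[14.0000 7.7000]
After op 2 tick(7): ref=14.0000 raw=[28.0000 15.4000]
After op 3 tick(4): ref=18.0000 raw=[36.0000 19.8000]
After op 4 tick(6): ref=24.0000 raw=[48.0000 26.4000]
After op 5 tick(1): ref=25.0000 raw=[50.0000 27.5000]
After op 6 sync(1): ref=25.0000 raw=[50.0000 25.0000]
After op 7 tick(8): ref=33.0000 raw=[66.0000 33.8000]
Wrap final raw readings (mod 12): 66.0000 mod 12 = 6.0000; 33.8000 mod 12 = 9.8000

Answer: 6.0000 9.8000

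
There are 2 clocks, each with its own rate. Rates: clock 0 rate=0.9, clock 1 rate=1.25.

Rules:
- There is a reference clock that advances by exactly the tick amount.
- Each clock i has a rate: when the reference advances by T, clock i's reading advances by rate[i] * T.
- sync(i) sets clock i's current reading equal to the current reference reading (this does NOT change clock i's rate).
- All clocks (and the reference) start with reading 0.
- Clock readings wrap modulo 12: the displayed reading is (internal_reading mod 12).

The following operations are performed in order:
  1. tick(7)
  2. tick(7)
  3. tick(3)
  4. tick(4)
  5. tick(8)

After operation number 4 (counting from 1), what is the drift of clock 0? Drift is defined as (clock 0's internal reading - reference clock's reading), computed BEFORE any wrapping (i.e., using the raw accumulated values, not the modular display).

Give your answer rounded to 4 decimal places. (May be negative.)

After op 1 tick(7): ref=7.0000 raw=[6.3000 8.7500]
After op 2 tick(7): ref=14.0000 raw=[12.6000 17.5000]
After op 3 tick(3): ref=17.0000 raw=[15.3000 21.2500]
After op 4 tick(4): ref=21.0000 raw=[18.9000 26.2500]
Drift of clock 0 after op 4: 18.9000 - 21.0000 = -2.1000

Answer: -2.1000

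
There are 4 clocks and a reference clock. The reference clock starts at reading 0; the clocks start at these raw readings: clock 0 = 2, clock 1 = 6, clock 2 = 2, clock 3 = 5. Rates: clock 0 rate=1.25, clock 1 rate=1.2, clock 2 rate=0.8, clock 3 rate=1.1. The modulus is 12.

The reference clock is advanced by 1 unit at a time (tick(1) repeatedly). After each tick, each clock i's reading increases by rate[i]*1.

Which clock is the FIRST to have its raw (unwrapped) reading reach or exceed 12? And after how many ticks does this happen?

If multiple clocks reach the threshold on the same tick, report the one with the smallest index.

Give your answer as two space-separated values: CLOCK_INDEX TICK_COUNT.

clock 0: start=2, rate=1.25, needs 12-2 = 10; ticks = ceil(10/1.25) = ceil(8.0000) = 8; reading at tick 8 = 2 + 1.25*8 = 12.0000
clock 1: start=6, rate=1.2, needs 12-6 = 6; ticks = ceil(6/1.2) = ceil(5.0000) = 5; reading at tick 5 = 6 + 1.2*5 = 12.0000
clock 2: start=2, rate=0.8, needs 12-2 = 10; ticks = ceil(10/0.8) = ceil(12.5000) = 13; reading at tick 13 = 2 + 0.8*13 = 12.4000
clock 3: start=5, rate=1.1, needs 12-5 = 7; ticks = ceil(7/1.1) = ceil(6.3636) = 7; reading at tick 7 = 5 + 1.1*7 = 12.7000
Minimum tick count = 5; winners = [1]; smallest index = 1

Answer: 1 5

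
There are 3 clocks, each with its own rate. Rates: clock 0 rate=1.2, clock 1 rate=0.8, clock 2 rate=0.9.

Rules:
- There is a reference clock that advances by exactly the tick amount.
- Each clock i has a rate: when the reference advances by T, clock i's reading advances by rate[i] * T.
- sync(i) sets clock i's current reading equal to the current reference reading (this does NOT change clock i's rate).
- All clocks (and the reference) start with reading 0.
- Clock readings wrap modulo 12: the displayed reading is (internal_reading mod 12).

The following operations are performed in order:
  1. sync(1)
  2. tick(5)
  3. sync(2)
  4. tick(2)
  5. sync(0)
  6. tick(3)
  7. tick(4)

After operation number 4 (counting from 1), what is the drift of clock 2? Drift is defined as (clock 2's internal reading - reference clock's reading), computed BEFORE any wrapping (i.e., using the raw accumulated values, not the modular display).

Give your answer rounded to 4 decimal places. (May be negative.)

After op 1 sync(1): ref=0.0000 raw=[0.0000 0.0000 0.0000]
After op 2 tick(5): ref=5.0000 raw=[6.0000 4.0000 4.5000]
After op 3 sync(2): ref=5.0000 raw=[6.0000 4.0000 5.0000]
After op 4 tick(2): ref=7.0000 raw=[8.4000 5.6000 6.8000]
Drift of clock 2 after op 4: 6.8000 - 7.0000 = -0.2000

Answer: -0.2000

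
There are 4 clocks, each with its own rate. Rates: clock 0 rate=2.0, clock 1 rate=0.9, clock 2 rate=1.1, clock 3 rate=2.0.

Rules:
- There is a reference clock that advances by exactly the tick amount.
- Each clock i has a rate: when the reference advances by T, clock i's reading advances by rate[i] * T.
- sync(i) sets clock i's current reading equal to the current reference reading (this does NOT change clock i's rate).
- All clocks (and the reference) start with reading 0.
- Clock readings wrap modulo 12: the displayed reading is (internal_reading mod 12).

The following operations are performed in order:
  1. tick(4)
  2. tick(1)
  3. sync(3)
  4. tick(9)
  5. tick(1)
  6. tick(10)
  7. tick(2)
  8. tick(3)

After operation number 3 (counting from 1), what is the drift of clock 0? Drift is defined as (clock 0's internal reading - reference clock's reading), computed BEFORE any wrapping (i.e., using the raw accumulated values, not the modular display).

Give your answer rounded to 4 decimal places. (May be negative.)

Answer: 5.0000

Derivation:
After op 1 tick(4): ref=4.0000 raw=[8.0000 3.6000 4.4000 8.0000]
After op 2 tick(1): ref=5.0000 raw=[10.0000 4.5000 5.5000 10.0000]
After op 3 sync(3): ref=5.0000 raw=[10.0000 4.5000 5.5000 5.0000]
Drift of clock 0 after op 3: 10.0000 - 5.0000 = 5.0000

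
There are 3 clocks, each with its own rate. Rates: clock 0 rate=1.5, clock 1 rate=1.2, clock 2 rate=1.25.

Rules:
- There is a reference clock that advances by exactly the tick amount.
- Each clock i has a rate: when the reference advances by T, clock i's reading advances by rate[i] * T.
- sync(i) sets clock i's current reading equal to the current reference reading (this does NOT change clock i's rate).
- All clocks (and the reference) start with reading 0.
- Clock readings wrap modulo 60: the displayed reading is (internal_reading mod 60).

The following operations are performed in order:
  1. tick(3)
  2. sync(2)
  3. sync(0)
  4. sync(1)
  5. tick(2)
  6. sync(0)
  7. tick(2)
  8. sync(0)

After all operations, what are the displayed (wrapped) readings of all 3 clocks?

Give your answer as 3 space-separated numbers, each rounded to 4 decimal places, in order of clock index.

After op 1 tick(3): ref=3.0000 raw=[4.5000 3.6000 3.7500]
After op 2 sync(2): ref=3.0000 raw=[4.5000 3.6000 3.0000]
After op 3 sync(0): ref=3.0000 raw=[3.0000 3.6000 3.0000]
After op 4 sync(1): ref=3.0000 raw=[3.0000 3.0000 3.0000]
After op 5 tick(2): ref=5.0000 raw=[6.0000 5.4000 5.5000]
After op 6 sync(0): ref=5.0000 raw=[5.0000 5.4000 5.5000]
After op 7 tick(2): ref=7.0000 raw=[8.0000 7.8000 8.0000]
After op 8 sync(0): ref=7.0000 raw=[7.0000 7.8000 8.0000]
Wrap final raw readings (mod 60): 7.0000 mod 60 = 7.0000; 7.8000 mod 60 = 7.8000; 8.0000 mod 60 = 8.0000

Answer: 7.0000 7.8000 8.0000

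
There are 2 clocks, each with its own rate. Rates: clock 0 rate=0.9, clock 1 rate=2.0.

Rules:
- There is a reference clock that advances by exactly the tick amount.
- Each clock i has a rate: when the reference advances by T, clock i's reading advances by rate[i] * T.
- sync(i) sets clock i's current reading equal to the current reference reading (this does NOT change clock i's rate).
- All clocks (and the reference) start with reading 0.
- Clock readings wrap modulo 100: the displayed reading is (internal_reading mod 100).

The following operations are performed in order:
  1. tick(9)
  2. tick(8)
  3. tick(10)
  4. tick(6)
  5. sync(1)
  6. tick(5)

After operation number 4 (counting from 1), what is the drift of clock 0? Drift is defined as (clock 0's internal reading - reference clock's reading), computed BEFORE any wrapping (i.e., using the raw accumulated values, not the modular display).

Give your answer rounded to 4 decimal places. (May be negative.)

Answer: -3.3000

Derivation:
After op 1 tick(9): ref=9.0000 raw=[8.1000 18.0000]
After op 2 tick(8): ref=17.0000 raw=[15.3000 34.0000]
After op 3 tick(10): ref=27.0000 raw=[24.3000 54.0000]
After op 4 tick(6): ref=33.0000 raw=[29.7000 66.0000]
Drift of clock 0 after op 4: 29.7000 - 33.0000 = -3.3000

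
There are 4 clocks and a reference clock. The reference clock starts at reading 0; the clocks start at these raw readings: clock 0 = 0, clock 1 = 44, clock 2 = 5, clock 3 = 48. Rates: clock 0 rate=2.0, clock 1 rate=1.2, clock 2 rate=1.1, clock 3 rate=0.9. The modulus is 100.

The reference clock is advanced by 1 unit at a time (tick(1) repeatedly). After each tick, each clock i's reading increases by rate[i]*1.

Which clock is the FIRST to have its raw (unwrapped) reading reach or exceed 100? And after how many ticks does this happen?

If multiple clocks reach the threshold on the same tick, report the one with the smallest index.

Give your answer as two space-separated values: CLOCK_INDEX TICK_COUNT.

Answer: 1 47

Derivation:
clock 0: start=0, rate=2.0, needs 100-0 = 100; ticks = ceil(100/2.0) = ceil(50.0000) = 50; reading at tick 50 = 0 + 2.0*50 = 100.0000
clock 1: start=44, rate=1.2, needs 100-44 = 56; ticks = ceil(56/1.2) = ceil(46.6667) = 47; reading at tick 47 = 44 + 1.2*47 = 100.4000
clock 2: start=5, rate=1.1, needs 100-5 = 95; ticks = ceil(95/1.1) = ceil(86.3636) = 87; reading at tick 87 = 5 + 1.1*87 = 100.7000
clock 3: start=48, rate=0.9, needs 100-48 = 52; ticks = ceil(52/0.9) = ceil(57.7778) = 58; reading at tick 58 = 48 + 0.9*58 = 100.2000
Minimum tick count = 47; winners = [1]; smallest index = 1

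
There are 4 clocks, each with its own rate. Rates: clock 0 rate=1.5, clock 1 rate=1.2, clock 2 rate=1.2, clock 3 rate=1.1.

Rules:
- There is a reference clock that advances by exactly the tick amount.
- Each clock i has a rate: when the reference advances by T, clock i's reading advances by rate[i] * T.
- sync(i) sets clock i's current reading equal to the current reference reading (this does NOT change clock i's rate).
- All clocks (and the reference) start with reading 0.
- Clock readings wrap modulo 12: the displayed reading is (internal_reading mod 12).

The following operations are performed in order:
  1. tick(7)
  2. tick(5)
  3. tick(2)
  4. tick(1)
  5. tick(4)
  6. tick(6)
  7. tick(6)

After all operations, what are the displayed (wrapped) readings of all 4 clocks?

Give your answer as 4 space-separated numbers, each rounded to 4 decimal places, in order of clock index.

After op 1 tick(7): ref=7.0000 raw=[10.5000 8.4000 8.4000 7.7000]
After op 2 tick(5): ref=12.0000 raw=[18.0000 14.4000 14.4000 13.2000]
After op 3 tick(2): ref=14.0000 raw=[21.0000 16.8000 16.8000 15.4000]
After op 4 tick(1): ref=15.0000 raw=[22.5000 18.0000 18.0000 16.5000]
After op 5 tick(4): ref=19.0000 raw=[28.5000 22.8000 22.8000 20.9000]
After op 6 tick(6): ref=25.0000 raw=[37.5000 30.0000 30.0000 27.5000]
After op 7 tick(6): ref=31.0000 raw=[46.5000 37.2000 37.2000 34.1000]
Wrap final raw readings (mod 12): 46.5000 mod 12 = 10.5000; 37.2000 mod 12 = 1.2000; 37.2000 mod 12 = 1.2000; 34.1000 mod 12 = 10.1000

Answer: 10.5000 1.2000 1.2000 10.1000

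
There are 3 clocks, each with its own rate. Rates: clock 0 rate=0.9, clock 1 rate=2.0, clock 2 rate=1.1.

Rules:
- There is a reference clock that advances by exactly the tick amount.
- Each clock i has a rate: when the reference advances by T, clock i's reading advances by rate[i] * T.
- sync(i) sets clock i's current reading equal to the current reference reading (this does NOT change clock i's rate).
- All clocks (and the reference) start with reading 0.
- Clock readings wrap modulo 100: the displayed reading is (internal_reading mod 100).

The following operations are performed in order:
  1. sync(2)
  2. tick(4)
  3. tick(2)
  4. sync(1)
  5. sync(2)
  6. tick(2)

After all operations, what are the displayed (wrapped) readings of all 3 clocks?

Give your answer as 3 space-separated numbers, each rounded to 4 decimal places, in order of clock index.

After op 1 sync(2): ref=0.0000 raw=[0.0000 0.0000 0.0000]
After op 2 tick(4): ref=4.0000 raw=[3.6000 8.0000 4.4000]
After op 3 tick(2): ref=6.0000 raw=[5.4000 12.0000 6.6000]
After op 4 sync(1): ref=6.0000 raw=[5.4000 6.0000 6.6000]
After op 5 sync(2): ref=6.0000 raw=[5.4000 6.0000 6.0000]
After op 6 tick(2): ref=8.0000 raw=[7.2000 10.0000 8.2000]
Wrap final raw readings (mod 100): 7.2000 mod 100 = 7.2000; 10.0000 mod 100 = 10.0000; 8.2000 mod 100 = 8.2000

Answer: 7.2000 10.0000 8.2000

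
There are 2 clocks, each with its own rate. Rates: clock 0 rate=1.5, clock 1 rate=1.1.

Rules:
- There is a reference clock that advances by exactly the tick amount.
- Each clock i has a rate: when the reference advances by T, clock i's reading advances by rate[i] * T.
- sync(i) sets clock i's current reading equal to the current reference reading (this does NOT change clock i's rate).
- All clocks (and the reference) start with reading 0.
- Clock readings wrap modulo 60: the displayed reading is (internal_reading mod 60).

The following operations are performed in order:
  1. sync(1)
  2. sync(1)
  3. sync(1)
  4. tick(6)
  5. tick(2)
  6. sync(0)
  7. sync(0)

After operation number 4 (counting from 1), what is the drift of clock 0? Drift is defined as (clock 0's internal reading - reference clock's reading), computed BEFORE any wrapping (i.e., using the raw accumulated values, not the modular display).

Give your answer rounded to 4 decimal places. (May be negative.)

After op 1 sync(1): ref=0.0000 raw=[0.0000 0.0000]
After op 2 sync(1): ref=0.0000 raw=[0.0000 0.0000]
After op 3 sync(1): ref=0.0000 raw=[0.0000 0.0000]
After op 4 tick(6): ref=6.0000 raw=[9.0000 6.6000]
Drift of clock 0 after op 4: 9.0000 - 6.0000 = 3.0000

Answer: 3.0000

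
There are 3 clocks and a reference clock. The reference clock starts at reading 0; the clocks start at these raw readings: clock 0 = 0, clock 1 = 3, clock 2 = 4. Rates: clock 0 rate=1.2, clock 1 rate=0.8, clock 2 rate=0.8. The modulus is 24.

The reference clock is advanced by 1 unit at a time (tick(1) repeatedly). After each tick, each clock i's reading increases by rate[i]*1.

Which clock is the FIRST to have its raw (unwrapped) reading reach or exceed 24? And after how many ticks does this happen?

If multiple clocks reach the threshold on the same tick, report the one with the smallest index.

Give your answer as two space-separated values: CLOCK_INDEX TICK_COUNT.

Answer: 0 20

Derivation:
clock 0: start=0, rate=1.2, needs 24-0 = 24; ticks = ceil(24/1.2) = ceil(20.0000) = 20; reading at tick 20 = 0 + 1.2*20 = 24.0000
clock 1: start=3, rate=0.8, needs 24-3 = 21; ticks = ceil(21/0.8) = ceil(26.2500) = 27; reading at tick 27 = 3 + 0.8*27 = 24.6000
clock 2: start=4, rate=0.8, needs 24-4 = 20; ticks = ceil(20/0.8) = ceil(25.0000) = 25; reading at tick 25 = 4 + 0.8*25 = 24.0000
Minimum tick count = 20; winners = [0]; smallest index = 0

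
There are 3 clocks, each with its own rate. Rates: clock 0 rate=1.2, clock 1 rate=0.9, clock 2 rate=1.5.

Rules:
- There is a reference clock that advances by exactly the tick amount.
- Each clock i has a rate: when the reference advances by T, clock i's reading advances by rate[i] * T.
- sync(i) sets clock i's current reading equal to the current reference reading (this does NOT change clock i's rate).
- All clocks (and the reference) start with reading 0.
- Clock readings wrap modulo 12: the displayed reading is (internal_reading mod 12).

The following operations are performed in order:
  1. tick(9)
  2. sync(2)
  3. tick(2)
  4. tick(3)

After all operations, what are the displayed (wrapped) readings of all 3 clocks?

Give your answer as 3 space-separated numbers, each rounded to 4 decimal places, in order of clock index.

After op 1 tick(9): ref=9.0000 raw=[10.8000 8.1000 13.5000]
After op 2 sync(2): ref=9.0000 raw=[10.8000 8.1000 9.0000]
After op 3 tick(2): ref=11.0000 raw=[13.2000 9.9000 12.0000]
After op 4 tick(3): ref=14.0000 raw=[16.8000 12.6000 16.5000]
Wrap final raw readings (mod 12): 16.8000 mod 12 = 4.8000; 12.6000 mod 12 = 0.6000; 16.5000 mod 12 = 4.5000

Answer: 4.8000 0.6000 4.5000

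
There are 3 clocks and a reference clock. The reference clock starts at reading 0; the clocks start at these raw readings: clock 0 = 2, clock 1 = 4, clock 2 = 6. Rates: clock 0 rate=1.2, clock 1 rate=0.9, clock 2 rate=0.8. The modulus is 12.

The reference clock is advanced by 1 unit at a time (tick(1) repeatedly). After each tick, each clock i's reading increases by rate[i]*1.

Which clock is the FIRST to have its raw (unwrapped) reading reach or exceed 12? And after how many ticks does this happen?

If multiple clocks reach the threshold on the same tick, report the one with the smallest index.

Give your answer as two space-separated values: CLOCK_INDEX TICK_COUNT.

Answer: 2 8

Derivation:
clock 0: start=2, rate=1.2, needs 12-2 = 10; ticks = ceil(10/1.2) = ceil(8.3333) = 9; reading at tick 9 = 2 + 1.2*9 = 12.8000
clock 1: start=4, rate=0.9, needs 12-4 = 8; ticks = ceil(8/0.9) = ceil(8.8889) = 9; reading at tick 9 = 4 + 0.9*9 = 12.1000
clock 2: start=6, rate=0.8, needs 12-6 = 6; ticks = ceil(6/0.8) = ceil(7.5000) = 8; reading at tick 8 = 6 + 0.8*8 = 12.4000
Minimum tick count = 8; winners = [2]; smallest index = 2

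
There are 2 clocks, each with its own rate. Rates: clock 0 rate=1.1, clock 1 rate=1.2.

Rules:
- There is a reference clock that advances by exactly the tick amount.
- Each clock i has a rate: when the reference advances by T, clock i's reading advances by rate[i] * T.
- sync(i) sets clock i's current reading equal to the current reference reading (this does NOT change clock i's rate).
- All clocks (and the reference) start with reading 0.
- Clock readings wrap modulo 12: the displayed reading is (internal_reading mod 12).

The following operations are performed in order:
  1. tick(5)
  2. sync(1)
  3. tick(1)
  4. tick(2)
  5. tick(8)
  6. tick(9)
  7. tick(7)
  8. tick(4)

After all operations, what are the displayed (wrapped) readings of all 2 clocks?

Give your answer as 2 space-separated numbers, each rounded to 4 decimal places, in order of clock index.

Answer: 3.6000 6.2000

Derivation:
After op 1 tick(5): ref=5.0000 raw=[5.5000 6.0000]
After op 2 sync(1): ref=5.0000 raw=[5.5000 5.0000]
After op 3 tick(1): ref=6.0000 raw=[6.6000 6.2000]
After op 4 tick(2): ref=8.0000 raw=[8.8000 8.6000]
After op 5 tick(8): ref=16.0000 raw=[17.6000 18.2000]
After op 6 tick(9): ref=25.0000 raw=[27.5000 29.0000]
After op 7 tick(7): ref=32.0000 raw=[35.2000 37.4000]
After op 8 tick(4): ref=36.0000 raw=[39.6000 42.2000]
Wrap final raw readings (mod 12): 39.6000 mod 12 = 3.6000; 42.2000 mod 12 = 6.2000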